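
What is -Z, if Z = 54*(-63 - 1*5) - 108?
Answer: 3780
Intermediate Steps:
Z = -3780 (Z = 54*(-63 - 5) - 108 = 54*(-68) - 108 = -3672 - 108 = -3780)
-Z = -1*(-3780) = 3780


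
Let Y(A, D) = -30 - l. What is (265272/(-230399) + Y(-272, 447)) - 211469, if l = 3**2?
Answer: -48731496964/230399 ≈ -2.1151e+5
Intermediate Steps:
l = 9
Y(A, D) = -39 (Y(A, D) = -30 - 1*9 = -30 - 9 = -39)
(265272/(-230399) + Y(-272, 447)) - 211469 = (265272/(-230399) - 39) - 211469 = (265272*(-1/230399) - 39) - 211469 = (-265272/230399 - 39) - 211469 = -9250833/230399 - 211469 = -48731496964/230399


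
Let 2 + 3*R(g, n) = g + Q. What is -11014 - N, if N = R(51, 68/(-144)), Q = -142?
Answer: -10983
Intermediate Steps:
R(g, n) = -48 + g/3 (R(g, n) = -2/3 + (g - 142)/3 = -2/3 + (-142 + g)/3 = -2/3 + (-142/3 + g/3) = -48 + g/3)
N = -31 (N = -48 + (1/3)*51 = -48 + 17 = -31)
-11014 - N = -11014 - 1*(-31) = -11014 + 31 = -10983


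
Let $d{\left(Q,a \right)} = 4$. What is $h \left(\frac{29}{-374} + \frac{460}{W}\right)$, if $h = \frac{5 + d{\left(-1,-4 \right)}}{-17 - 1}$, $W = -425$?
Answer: $\frac{2169}{3740} \approx 0.57995$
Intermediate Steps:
$h = - \frac{1}{2}$ ($h = \frac{5 + 4}{-17 - 1} = \frac{9}{-18} = 9 \left(- \frac{1}{18}\right) = - \frac{1}{2} \approx -0.5$)
$h \left(\frac{29}{-374} + \frac{460}{W}\right) = - \frac{\frac{29}{-374} + \frac{460}{-425}}{2} = - \frac{29 \left(- \frac{1}{374}\right) + 460 \left(- \frac{1}{425}\right)}{2} = - \frac{- \frac{29}{374} - \frac{92}{85}}{2} = \left(- \frac{1}{2}\right) \left(- \frac{2169}{1870}\right) = \frac{2169}{3740}$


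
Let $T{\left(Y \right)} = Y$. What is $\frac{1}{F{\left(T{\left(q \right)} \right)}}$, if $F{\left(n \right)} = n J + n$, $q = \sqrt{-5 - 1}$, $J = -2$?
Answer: $\frac{i \sqrt{6}}{6} \approx 0.40825 i$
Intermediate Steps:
$q = i \sqrt{6}$ ($q = \sqrt{-6} = i \sqrt{6} \approx 2.4495 i$)
$F{\left(n \right)} = - n$ ($F{\left(n \right)} = n \left(-2\right) + n = - 2 n + n = - n$)
$\frac{1}{F{\left(T{\left(q \right)} \right)}} = \frac{1}{\left(-1\right) i \sqrt{6}} = \frac{i \sqrt{6}}{6}$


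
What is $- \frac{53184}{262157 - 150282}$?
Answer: $- \frac{53184}{111875} \approx -0.47539$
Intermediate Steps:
$- \frac{53184}{262157 - 150282} = - \frac{53184}{111875}$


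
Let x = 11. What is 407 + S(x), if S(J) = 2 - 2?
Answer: 407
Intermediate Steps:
S(J) = 0
407 + S(x) = 407 + 0 = 407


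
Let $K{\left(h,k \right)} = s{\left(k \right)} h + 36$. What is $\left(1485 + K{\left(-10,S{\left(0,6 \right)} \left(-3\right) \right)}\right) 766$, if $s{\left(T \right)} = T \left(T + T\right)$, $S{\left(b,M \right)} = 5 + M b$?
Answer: $-2281914$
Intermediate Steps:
$s{\left(T \right)} = 2 T^{2}$ ($s{\left(T \right)} = T 2 T = 2 T^{2}$)
$K{\left(h,k \right)} = 36 + 2 h k^{2}$ ($K{\left(h,k \right)} = 2 k^{2} h + 36 = 2 h k^{2} + 36 = 36 + 2 h k^{2}$)
$\left(1485 + K{\left(-10,S{\left(0,6 \right)} \left(-3\right) \right)}\right) 766 = \left(1485 + \left(36 + 2 \left(-10\right) \left(\left(5 + 6 \cdot 0\right) \left(-3\right)\right)^{2}\right)\right) 766 = \left(1485 + \left(36 + 2 \left(-10\right) \left(\left(5 + 0\right) \left(-3\right)\right)^{2}\right)\right) 766 = \left(1485 + \left(36 + 2 \left(-10\right) \left(5 \left(-3\right)\right)^{2}\right)\right) 766 = \left(1485 + \left(36 + 2 \left(-10\right) \left(-15\right)^{2}\right)\right) 766 = \left(1485 + \left(36 + 2 \left(-10\right) 225\right)\right) 766 = \left(1485 + \left(36 - 4500\right)\right) 766 = \left(1485 - 4464\right) 766 = \left(-2979\right) 766 = -2281914$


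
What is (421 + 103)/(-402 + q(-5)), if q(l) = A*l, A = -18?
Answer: -131/78 ≈ -1.6795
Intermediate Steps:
q(l) = -18*l
(421 + 103)/(-402 + q(-5)) = (421 + 103)/(-402 - 18*(-5)) = 524/(-402 + 90) = 524/(-312) = 524*(-1/312) = -131/78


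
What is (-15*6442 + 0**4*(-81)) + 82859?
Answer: -13771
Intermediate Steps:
(-15*6442 + 0**4*(-81)) + 82859 = (-96630 + 0*(-81)) + 82859 = (-96630 + 0) + 82859 = -96630 + 82859 = -13771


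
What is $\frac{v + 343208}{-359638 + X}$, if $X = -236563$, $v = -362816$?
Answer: $\frac{1032}{31379} \approx 0.032888$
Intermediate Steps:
$\frac{v + 343208}{-359638 + X} = \frac{-362816 + 343208}{-359638 - 236563} = - \frac{19608}{-596201} = \left(-19608\right) \left(- \frac{1}{596201}\right) = \frac{1032}{31379}$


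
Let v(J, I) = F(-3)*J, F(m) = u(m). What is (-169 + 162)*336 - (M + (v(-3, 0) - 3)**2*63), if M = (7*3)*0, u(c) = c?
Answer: -4620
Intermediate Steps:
F(m) = m
v(J, I) = -3*J
M = 0 (M = 21*0 = 0)
(-169 + 162)*336 - (M + (v(-3, 0) - 3)**2*63) = (-169 + 162)*336 - (0 + (-3*(-3) - 3)**2*63) = -7*336 - (0 + (9 - 3)**2*63) = -2352 - (0 + 6**2*63) = -2352 - (0 + 36*63) = -2352 - (0 + 2268) = -2352 - 1*2268 = -2352 - 2268 = -4620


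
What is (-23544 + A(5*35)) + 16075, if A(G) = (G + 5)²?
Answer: 24931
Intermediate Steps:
A(G) = (5 + G)²
(-23544 + A(5*35)) + 16075 = (-23544 + (5 + 5*35)²) + 16075 = (-23544 + (5 + 175)²) + 16075 = (-23544 + 180²) + 16075 = (-23544 + 32400) + 16075 = 8856 + 16075 = 24931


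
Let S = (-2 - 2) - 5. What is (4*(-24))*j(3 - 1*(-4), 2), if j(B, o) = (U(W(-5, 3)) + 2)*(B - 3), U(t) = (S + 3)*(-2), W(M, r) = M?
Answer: -5376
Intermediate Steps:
S = -9 (S = -4 - 5 = -9)
U(t) = 12 (U(t) = (-9 + 3)*(-2) = -6*(-2) = 12)
j(B, o) = -42 + 14*B (j(B, o) = (12 + 2)*(B - 3) = 14*(-3 + B) = -42 + 14*B)
(4*(-24))*j(3 - 1*(-4), 2) = (4*(-24))*(-42 + 14*(3 - 1*(-4))) = -96*(-42 + 14*(3 + 4)) = -96*(-42 + 14*7) = -96*(-42 + 98) = -96*56 = -5376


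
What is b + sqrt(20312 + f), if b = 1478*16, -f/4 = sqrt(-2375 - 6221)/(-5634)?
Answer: 23648 + 2*sqrt(4477379238 + 313*I*sqrt(2149))/939 ≈ 23791.0 + 0.00023093*I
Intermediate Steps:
f = 4*I*sqrt(2149)/2817 (f = -4*sqrt(-2375 - 6221)/(-5634) = -4*sqrt(-8596)*(-1)/5634 = -4*2*I*sqrt(2149)*(-1)/5634 = -(-4)*I*sqrt(2149)/2817 = 4*I*sqrt(2149)/2817 ≈ 0.065825*I)
b = 23648
b + sqrt(20312 + f) = 23648 + sqrt(20312 + 4*I*sqrt(2149)/2817)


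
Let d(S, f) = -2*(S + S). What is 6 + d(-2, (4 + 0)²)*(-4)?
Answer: -26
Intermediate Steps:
d(S, f) = -4*S
6 + d(-2, (4 + 0)²)*(-4) = 6 - 4*(-2)*(-4) = 6 + 8*(-4) = 6 - 32 = -26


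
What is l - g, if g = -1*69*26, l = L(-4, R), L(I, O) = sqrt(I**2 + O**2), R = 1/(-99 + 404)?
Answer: 1794 + sqrt(1488401)/305 ≈ 1798.0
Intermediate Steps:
R = 1/305 ≈ 0.0032787
l = sqrt(1488401)/305 (l = sqrt((-4)**2 + (1/305)**2) = sqrt(16 + 1/93025) = sqrt(1488401/93025) = sqrt(1488401)/305 ≈ 4.0000)
g = -1794 (g = -69*26 = -1794)
l - g = sqrt(1488401)/305 - 1*(-1794) = sqrt(1488401)/305 + 1794 = 1794 + sqrt(1488401)/305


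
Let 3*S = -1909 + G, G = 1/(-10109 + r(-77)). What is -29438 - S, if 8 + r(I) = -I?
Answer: -289168733/10040 ≈ -28802.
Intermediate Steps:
r(I) = -8 - I
G = -1/10040 (G = 1/(-10109 + (-8 - 1*(-77))) = 1/(-10109 + (-8 + 77)) = 1/(-10109 + 69) = 1/(-10040) = -1/10040 ≈ -9.9602e-5)
S = -6388787/10040 (S = (-1909 - 1/10040)/3 = (⅓)*(-19166361/10040) = -6388787/10040 ≈ -636.33)
-29438 - S = -29438 - 1*(-6388787/10040) = -29438 + 6388787/10040 = -289168733/10040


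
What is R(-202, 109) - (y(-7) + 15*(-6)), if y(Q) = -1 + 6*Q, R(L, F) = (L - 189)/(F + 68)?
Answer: 23150/177 ≈ 130.79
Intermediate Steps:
R(L, F) = (-189 + L)/(68 + F)
R(-202, 109) - (y(-7) + 15*(-6)) = (-189 - 202)/(68 + 109) - ((-1 + 6*(-7)) + 15*(-6)) = -391/177 - ((-1 - 42) - 90) = (1/177)*(-391) - (-43 - 90) = -391/177 - 1*(-133) = -391/177 + 133 = 23150/177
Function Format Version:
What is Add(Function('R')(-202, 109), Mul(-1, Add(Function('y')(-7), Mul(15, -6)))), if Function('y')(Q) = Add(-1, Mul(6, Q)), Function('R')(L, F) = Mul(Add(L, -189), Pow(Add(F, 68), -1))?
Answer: Rational(23150, 177) ≈ 130.79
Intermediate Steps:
Function('R')(L, F) = Mul(Pow(Add(68, F), -1), Add(-189, L)) (Function('R')(L, F) = Mul(Add(-189, L), Pow(Add(68, F), -1)) = Mul(Pow(Add(68, F), -1), Add(-189, L)))
Add(Function('R')(-202, 109), Mul(-1, Add(Function('y')(-7), Mul(15, -6)))) = Add(Mul(Pow(Add(68, 109), -1), Add(-189, -202)), Mul(-1, Add(Add(-1, Mul(6, -7)), Mul(15, -6)))) = Add(Mul(Pow(177, -1), -391), Mul(-1, Add(Add(-1, -42), -90))) = Add(Mul(Rational(1, 177), -391), Mul(-1, Add(-43, -90))) = Add(Rational(-391, 177), Mul(-1, -133)) = Add(Rational(-391, 177), 133) = Rational(23150, 177)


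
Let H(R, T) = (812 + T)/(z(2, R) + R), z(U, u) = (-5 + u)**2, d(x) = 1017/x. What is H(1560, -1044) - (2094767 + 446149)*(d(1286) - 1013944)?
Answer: 4008259174250067723134/1555793155 ≈ 2.5763e+12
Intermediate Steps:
H(R, T) = (812 + T)/(R + (-5 + R)**2) (H(R, T) = (812 + T)/((-5 + R)**2 + R) = (812 + T)/(R + (-5 + R)**2))
H(1560, -1044) - (2094767 + 446149)*(d(1286) - 1013944) = (812 - 1044)/(1560 + (-5 + 1560)**2) - (2094767 + 446149)*(1017/1286 - 1013944) = -232/(1560 + 1555**2) - 2540916*(1017*(1/1286) - 1013944) = -232/(1560 + 2418025) - 2540916*(1017/1286 - 1013944) = -232/2419585 - 2540916*(-1303930967)/1286 = (1/2419585)*(-232) - 1*(-1656589528472886/643) = -232/2419585 + 1656589528472886/643 = 4008259174250067723134/1555793155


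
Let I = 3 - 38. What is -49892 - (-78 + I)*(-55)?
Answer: -56107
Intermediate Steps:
I = -35
-49892 - (-78 + I)*(-55) = -49892 - (-78 - 35)*(-55) = -49892 - (-113)*(-55) = -49892 - 1*6215 = -49892 - 6215 = -56107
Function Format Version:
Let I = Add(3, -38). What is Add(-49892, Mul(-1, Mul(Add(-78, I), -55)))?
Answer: -56107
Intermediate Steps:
I = -35
Add(-49892, Mul(-1, Mul(Add(-78, I), -55))) = Add(-49892, Mul(-1, Mul(Add(-78, -35), -55))) = Add(-49892, Mul(-1, Mul(-113, -55))) = Add(-49892, Mul(-1, 6215)) = Add(-49892, -6215) = -56107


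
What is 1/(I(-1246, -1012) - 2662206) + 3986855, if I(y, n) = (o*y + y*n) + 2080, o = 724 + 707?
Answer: 12686969980999/3182200 ≈ 3.9869e+6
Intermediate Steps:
o = 1431
I(y, n) = 2080 + 1431*y + n*y (I(y, n) = (1431*y + y*n) + 2080 = (1431*y + n*y) + 2080 = 2080 + 1431*y + n*y)
1/(I(-1246, -1012) - 2662206) + 3986855 = 1/((2080 + 1431*(-1246) - 1012*(-1246)) - 2662206) + 3986855 = 1/((2080 - 1783026 + 1260952) - 2662206) + 3986855 = 1/(-519994 - 2662206) + 3986855 = 1/(-3182200) + 3986855 = -1/3182200 + 3986855 = 12686969980999/3182200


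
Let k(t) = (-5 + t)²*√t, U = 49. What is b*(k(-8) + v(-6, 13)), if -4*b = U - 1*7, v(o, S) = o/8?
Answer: 63/8 - 3549*I*√2 ≈ 7.875 - 5019.0*I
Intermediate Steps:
v(o, S) = o/8 (v(o, S) = o*(⅛) = o/8)
k(t) = √t*(-5 + t)²
b = -21/2 (b = -(49 - 1*7)/4 = -(49 - 7)/4 = -¼*42 = -21/2 ≈ -10.500)
b*(k(-8) + v(-6, 13)) = -21*(√(-8)*(-5 - 8)² + (⅛)*(-6))/2 = -21*((2*I*√2)*(-13)² - ¾)/2 = -21*((2*I*√2)*169 - ¾)/2 = -21*(338*I*√2 - ¾)/2 = -21*(-¾ + 338*I*√2)/2 = 63/8 - 3549*I*√2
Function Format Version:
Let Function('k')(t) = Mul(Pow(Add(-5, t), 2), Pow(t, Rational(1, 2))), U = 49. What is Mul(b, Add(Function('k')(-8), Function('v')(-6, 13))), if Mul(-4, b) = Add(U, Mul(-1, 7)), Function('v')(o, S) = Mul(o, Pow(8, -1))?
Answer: Add(Rational(63, 8), Mul(-3549, I, Pow(2, Rational(1, 2)))) ≈ Add(7.8750, Mul(-5019.0, I))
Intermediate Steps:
Function('v')(o, S) = Mul(Rational(1, 8), o) (Function('v')(o, S) = Mul(o, Rational(1, 8)) = Mul(Rational(1, 8), o))
Function('k')(t) = Mul(Pow(t, Rational(1, 2)), Pow(Add(-5, t), 2))
b = Rational(-21, 2) (b = Mul(Rational(-1, 4), Add(49, Mul(-1, 7))) = Mul(Rational(-1, 4), Add(49, -7)) = Mul(Rational(-1, 4), 42) = Rational(-21, 2) ≈ -10.500)
Mul(b, Add(Function('k')(-8), Function('v')(-6, 13))) = Mul(Rational(-21, 2), Add(Mul(Pow(-8, Rational(1, 2)), Pow(Add(-5, -8), 2)), Mul(Rational(1, 8), -6))) = Mul(Rational(-21, 2), Add(Mul(Mul(2, I, Pow(2, Rational(1, 2))), Pow(-13, 2)), Rational(-3, 4))) = Mul(Rational(-21, 2), Add(Mul(Mul(2, I, Pow(2, Rational(1, 2))), 169), Rational(-3, 4))) = Mul(Rational(-21, 2), Add(Mul(338, I, Pow(2, Rational(1, 2))), Rational(-3, 4))) = Mul(Rational(-21, 2), Add(Rational(-3, 4), Mul(338, I, Pow(2, Rational(1, 2))))) = Add(Rational(63, 8), Mul(-3549, I, Pow(2, Rational(1, 2))))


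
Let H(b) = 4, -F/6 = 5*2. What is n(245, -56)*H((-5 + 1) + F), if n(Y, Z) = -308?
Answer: -1232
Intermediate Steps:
F = -60 (F = -30*2 = -6*10 = -60)
n(245, -56)*H((-5 + 1) + F) = -308*4 = -1232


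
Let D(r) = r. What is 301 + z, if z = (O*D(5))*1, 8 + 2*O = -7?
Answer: 527/2 ≈ 263.50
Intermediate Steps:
O = -15/2 (O = -4 + (½)*(-7) = -4 - 7/2 = -15/2 ≈ -7.5000)
z = -75/2 (z = -15/2*5*1 = -75/2*1 = -75/2 ≈ -37.500)
301 + z = 301 - 75/2 = 527/2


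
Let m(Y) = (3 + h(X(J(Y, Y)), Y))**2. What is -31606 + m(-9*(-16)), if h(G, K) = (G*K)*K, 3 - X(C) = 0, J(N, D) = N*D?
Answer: 3870176915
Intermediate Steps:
J(N, D) = D*N
X(C) = 3 (X(C) = 3 - 1*0 = 3 + 0 = 3)
h(G, K) = G*K**2
m(Y) = (3 + 3*Y**2)**2
-31606 + m(-9*(-16)) = -31606 + 9*(1 + (-9*(-16))**2)**2 = -31606 + 9*(1 + 144**2)**2 = -31606 + 9*(1 + 20736)**2 = -31606 + 9*20737**2 = -31606 + 9*430023169 = -31606 + 3870208521 = 3870176915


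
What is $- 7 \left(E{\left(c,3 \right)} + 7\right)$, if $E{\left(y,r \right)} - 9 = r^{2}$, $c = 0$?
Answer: $-175$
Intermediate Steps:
$E{\left(y,r \right)} = 9 + r^{2}$
$- 7 \left(E{\left(c,3 \right)} + 7\right) = - 7 \left(\left(9 + 3^{2}\right) + 7\right) = - 7 \left(\left(9 + 9\right) + 7\right) = - 7 \left(18 + 7\right) = \left(-7\right) 25 = -175$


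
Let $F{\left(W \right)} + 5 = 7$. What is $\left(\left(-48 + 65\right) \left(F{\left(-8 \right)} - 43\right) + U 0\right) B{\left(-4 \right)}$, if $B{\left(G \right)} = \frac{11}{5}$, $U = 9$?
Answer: $- \frac{7667}{5} \approx -1533.4$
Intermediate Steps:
$B{\left(G \right)} = \frac{11}{5}$ ($B{\left(G \right)} = 11 \cdot \frac{1}{5} = \frac{11}{5}$)
$F{\left(W \right)} = 2$ ($F{\left(W \right)} = -5 + 7 = 2$)
$\left(\left(-48 + 65\right) \left(F{\left(-8 \right)} - 43\right) + U 0\right) B{\left(-4 \right)} = \left(\left(-48 + 65\right) \left(2 - 43\right) + 9 \cdot 0\right) \frac{11}{5} = \left(17 \left(-41\right) + 0\right) \frac{11}{5} = \left(-697 + 0\right) \frac{11}{5} = \left(-697\right) \frac{11}{5} = - \frac{7667}{5}$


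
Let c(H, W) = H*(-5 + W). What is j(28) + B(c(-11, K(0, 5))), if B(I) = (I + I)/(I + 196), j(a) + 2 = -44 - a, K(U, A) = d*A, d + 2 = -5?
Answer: -11546/159 ≈ -72.616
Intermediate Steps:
d = -7 (d = -2 - 5 = -7)
K(U, A) = -7*A
j(a) = -46 - a (j(a) = -2 + (-44 - a) = -46 - a)
B(I) = 2*I/(196 + I) (B(I) = (2*I)/(196 + I) = 2*I/(196 + I))
j(28) + B(c(-11, K(0, 5))) = (-46 - 1*28) + 2*(-11*(-5 - 7*5))/(196 - 11*(-5 - 7*5)) = (-46 - 28) + 2*(-11*(-5 - 35))/(196 - 11*(-5 - 35)) = -74 + 2*(-11*(-40))/(196 - 11*(-40)) = -74 + 2*440/(196 + 440) = -74 + 2*440/636 = -74 + 2*440*(1/636) = -74 + 220/159 = -11546/159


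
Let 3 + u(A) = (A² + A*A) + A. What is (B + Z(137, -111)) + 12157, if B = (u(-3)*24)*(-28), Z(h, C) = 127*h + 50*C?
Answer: 15942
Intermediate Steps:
Z(h, C) = 50*C + 127*h
u(A) = -3 + A + 2*A² (u(A) = -3 + ((A² + A*A) + A) = -3 + ((A² + A²) + A) = -3 + (2*A² + A) = -3 + (A + 2*A²) = -3 + A + 2*A²)
B = -8064 (B = ((-3 - 3 + 2*(-3)²)*24)*(-28) = ((-3 - 3 + 2*9)*24)*(-28) = ((-3 - 3 + 18)*24)*(-28) = (12*24)*(-28) = 288*(-28) = -8064)
(B + Z(137, -111)) + 12157 = (-8064 + (50*(-111) + 127*137)) + 12157 = (-8064 + (-5550 + 17399)) + 12157 = (-8064 + 11849) + 12157 = 3785 + 12157 = 15942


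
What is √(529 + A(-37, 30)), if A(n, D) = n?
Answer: 2*√123 ≈ 22.181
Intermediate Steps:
√(529 + A(-37, 30)) = √(529 - 37) = √492 = 2*√123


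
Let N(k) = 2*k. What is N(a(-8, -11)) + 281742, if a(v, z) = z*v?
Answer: 281918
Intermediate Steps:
a(v, z) = v*z
N(a(-8, -11)) + 281742 = 2*(-8*(-11)) + 281742 = 2*88 + 281742 = 176 + 281742 = 281918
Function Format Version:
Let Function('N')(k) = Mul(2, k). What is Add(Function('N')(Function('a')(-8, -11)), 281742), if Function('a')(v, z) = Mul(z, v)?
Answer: 281918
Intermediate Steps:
Function('a')(v, z) = Mul(v, z)
Add(Function('N')(Function('a')(-8, -11)), 281742) = Add(Mul(2, Mul(-8, -11)), 281742) = Add(Mul(2, 88), 281742) = Add(176, 281742) = 281918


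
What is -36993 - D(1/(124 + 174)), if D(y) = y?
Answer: -11023915/298 ≈ -36993.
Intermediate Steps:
-36993 - D(1/(124 + 174)) = -36993 - 1/(124 + 174) = -36993 - 1/298 = -11023915/298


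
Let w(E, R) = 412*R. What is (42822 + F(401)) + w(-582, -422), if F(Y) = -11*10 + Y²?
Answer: 29649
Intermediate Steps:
F(Y) = -110 + Y²
(42822 + F(401)) + w(-582, -422) = (42822 + (-110 + 401²)) + 412*(-422) = (42822 + (-110 + 160801)) - 173864 = (42822 + 160691) - 173864 = 203513 - 173864 = 29649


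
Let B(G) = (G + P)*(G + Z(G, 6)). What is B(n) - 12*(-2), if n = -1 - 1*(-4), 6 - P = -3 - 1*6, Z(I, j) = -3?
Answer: 24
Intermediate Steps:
P = 15 (P = 6 - (-3 - 1*6) = 6 - (-3 - 6) = 6 - 1*(-9) = 6 + 9 = 15)
n = 3 (n = -1 + 4 = 3)
B(G) = (-3 + G)*(15 + G) (B(G) = (G + 15)*(G - 3) = (15 + G)*(-3 + G) = (-3 + G)*(15 + G))
B(n) - 12*(-2) = (-45 + 3² + 12*3) - 12*(-2) = (-45 + 9 + 36) + 24 = 0 + 24 = 24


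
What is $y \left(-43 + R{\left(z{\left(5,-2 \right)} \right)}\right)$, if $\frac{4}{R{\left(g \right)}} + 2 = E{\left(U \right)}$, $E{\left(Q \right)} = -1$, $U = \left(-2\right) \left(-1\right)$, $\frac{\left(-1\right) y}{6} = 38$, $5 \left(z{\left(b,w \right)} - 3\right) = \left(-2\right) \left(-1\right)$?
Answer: $10108$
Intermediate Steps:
$z{\left(b,w \right)} = \frac{17}{5}$ ($z{\left(b,w \right)} = 3 + \frac{\left(-2\right) \left(-1\right)}{5} = 3 + \frac{1}{5} \cdot 2 = 3 + \frac{2}{5} = \frac{17}{5}$)
$y = -228$ ($y = \left(-6\right) 38 = -228$)
$U = 2$
$R{\left(g \right)} = - \frac{4}{3}$ ($R{\left(g \right)} = \frac{4}{-2 - 1} = \frac{4}{-3} = 4 \left(- \frac{1}{3}\right) = - \frac{4}{3}$)
$y \left(-43 + R{\left(z{\left(5,-2 \right)} \right)}\right) = - 228 \left(-43 - \frac{4}{3}\right) = \left(-228\right) \left(- \frac{133}{3}\right) = 10108$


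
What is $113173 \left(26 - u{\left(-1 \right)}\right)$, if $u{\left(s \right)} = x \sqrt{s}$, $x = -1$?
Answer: $2942498 + 113173 i \approx 2.9425 \cdot 10^{6} + 1.1317 \cdot 10^{5} i$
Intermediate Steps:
$u{\left(s \right)} = - \sqrt{s}$
$113173 \left(26 - u{\left(-1 \right)}\right) = 113173 \left(26 - - \sqrt{-1}\right) = 113173 \left(26 - - i\right) = 113173 \left(26 + i\right) = 2942498 + 113173 i$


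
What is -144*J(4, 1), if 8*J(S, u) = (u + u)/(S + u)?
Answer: -36/5 ≈ -7.2000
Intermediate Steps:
J(S, u) = u/(4*(S + u)) (J(S, u) = ((u + u)/(S + u))/8 = ((2*u)/(S + u))/8 = (2*u/(S + u))/8 = u/(4*(S + u)))
-144*J(4, 1) = -36/(4 + 1) = -36/5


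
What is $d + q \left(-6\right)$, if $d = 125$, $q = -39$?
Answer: $359$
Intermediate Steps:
$d + q \left(-6\right) = 125 - -234 = 125 + 234 = 359$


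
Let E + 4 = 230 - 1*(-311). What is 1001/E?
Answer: 1001/537 ≈ 1.8641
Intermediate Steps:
E = 537 (E = -4 + (230 - 1*(-311)) = -4 + (230 + 311) = -4 + 541 = 537)
1001/E = 1001/537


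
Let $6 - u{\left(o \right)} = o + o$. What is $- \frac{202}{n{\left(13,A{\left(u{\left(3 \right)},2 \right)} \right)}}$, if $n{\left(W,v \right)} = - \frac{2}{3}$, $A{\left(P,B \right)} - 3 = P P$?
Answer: $303$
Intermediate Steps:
$u{\left(o \right)} = 6 - 2 o$ ($u{\left(o \right)} = 6 - \left(o + o\right) = 6 - 2 o$)
$A{\left(P,B \right)} = 3 + P^{2}$ ($A{\left(P,B \right)} = 3 + P P = 3 + P^{2}$)
$n{\left(W,v \right)} = - \frac{2}{3}$ ($n{\left(W,v \right)} = \left(-2\right) \frac{1}{3} = - \frac{2}{3}$)
$- \frac{202}{n{\left(13,A{\left(u{\left(3 \right)},2 \right)} \right)}} = - \frac{202}{- \frac{2}{3}} = \left(-202\right) \left(- \frac{3}{2}\right) = 303$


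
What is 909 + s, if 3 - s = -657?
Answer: 1569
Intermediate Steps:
s = 660 (s = 3 - 1*(-657) = 3 + 657 = 660)
909 + s = 909 + 660 = 1569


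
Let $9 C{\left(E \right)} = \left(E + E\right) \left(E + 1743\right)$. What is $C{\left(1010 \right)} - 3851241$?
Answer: $- \frac{29100109}{9} \approx -3.2333 \cdot 10^{6}$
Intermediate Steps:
$C{\left(E \right)} = \frac{2 E \left(1743 + E\right)}{9}$ ($C{\left(E \right)} = \frac{\left(E + E\right) \left(E + 1743\right)}{9} = \frac{2 E \left(1743 + E\right)}{9}$)
$C{\left(1010 \right)} - 3851241 = \frac{2}{9} \cdot 1010 \left(1743 + 1010\right) - 3851241 = \frac{2}{9} \cdot 1010 \cdot 2753 - 3851241 = \frac{5561060}{9} - 3851241 = - \frac{29100109}{9}$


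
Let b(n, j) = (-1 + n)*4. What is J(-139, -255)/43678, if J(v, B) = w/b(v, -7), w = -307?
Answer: 307/24459680 ≈ 1.2551e-5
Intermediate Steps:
b(n, j) = -4 + 4*n
J(v, B) = -307/(-4 + 4*v)
J(-139, -255)/43678 = -307/(-4 + 4*(-139))/43678 = -307/(-4 - 556)*(1/43678) = -307/(-560)*(1/43678) = -307*(-1/560)*(1/43678) = (307/560)*(1/43678) = 307/24459680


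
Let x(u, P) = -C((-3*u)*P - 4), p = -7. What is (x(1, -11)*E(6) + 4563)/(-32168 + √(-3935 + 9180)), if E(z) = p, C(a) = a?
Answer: -153312688/1034774979 - 4766*√5245/1034774979 ≈ -0.14849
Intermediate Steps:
x(u, P) = 4 + 3*P*u (x(u, P) = -((-3*u)*P - 4) = -(-3*P*u - 4) = -(-4 - 3*P*u) = 4 + 3*P*u)
E(z) = -7
(x(1, -11)*E(6) + 4563)/(-32168 + √(-3935 + 9180)) = ((4 + 3*(-11)*1)*(-7) + 4563)/(-32168 + √(-3935 + 9180)) = ((4 - 33)*(-7) + 4563)/(-32168 + √5245) = (-29*(-7) + 4563)/(-32168 + √5245) = (203 + 4563)/(-32168 + √5245) = 4766/(-32168 + √5245)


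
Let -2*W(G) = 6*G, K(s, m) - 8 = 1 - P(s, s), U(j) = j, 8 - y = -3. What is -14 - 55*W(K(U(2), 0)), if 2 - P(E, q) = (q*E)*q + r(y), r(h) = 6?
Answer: 3451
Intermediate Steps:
y = 11 (y = 8 - 1*(-3) = 8 + 3 = 11)
P(E, q) = -4 - E*q² (P(E, q) = 2 - ((q*E)*q + 6) = 2 - ((E*q)*q + 6) = 2 - (E*q² + 6) = 2 - (6 + E*q²) = 2 + (-6 - E*q²) = -4 - E*q²)
K(s, m) = 13 + s³ (K(s, m) = 8 + (1 - (-4 - s*s²)) = 8 + (1 - (-4 - s³)) = 8 + (1 + (4 + s³)) = 8 + (5 + s³) = 13 + s³)
W(G) = -3*G
-14 - 55*W(K(U(2), 0)) = -14 - (-165)*(13 + 2³) = -14 - (-165)*(13 + 8) = -14 - (-165)*21 = -14 - 55*(-63) = -14 + 3465 = 3451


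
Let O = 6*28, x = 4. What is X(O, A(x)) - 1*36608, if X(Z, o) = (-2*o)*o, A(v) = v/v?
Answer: -36610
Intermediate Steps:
A(v) = 1
O = 168
X(Z, o) = -2*o²
X(O, A(x)) - 1*36608 = -2*1² - 1*36608 = -2*1 - 36608 = -2 - 36608 = -36610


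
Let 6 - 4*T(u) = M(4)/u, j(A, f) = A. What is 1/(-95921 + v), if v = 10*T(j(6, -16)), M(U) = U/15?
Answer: -9/863155 ≈ -1.0427e-5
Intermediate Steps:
M(U) = U/15 (M(U) = U*(1/15) = U/15)
T(u) = 3/2 - 1/(15*u) (T(u) = 3/2 - (1/15)*4/(4*u) = 3/2 - 1/(15*u))
v = 134/9 (v = 10*((1/30)*(-2 + 45*6)/6) = 10*((1/30)*(⅙)*(-2 + 270)) = 10*((1/30)*(⅙)*268) = 10*(67/45) = 134/9 ≈ 14.889)
1/(-95921 + v) = 1/(-95921 + 134/9) = 1/(-863155/9) = -9/863155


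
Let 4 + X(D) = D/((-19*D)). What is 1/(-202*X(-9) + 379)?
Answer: 19/22755 ≈ 0.00083498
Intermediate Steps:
X(D) = -77/19 (X(D) = -4 + D/((-19*D)) = -4 + D*(-1/(19*D)) = -4 - 1/19 = -77/19)
1/(-202*X(-9) + 379) = 1/(-202*(-77/19) + 379) = 1/(15554/19 + 379) = 1/(22755/19) = 19/22755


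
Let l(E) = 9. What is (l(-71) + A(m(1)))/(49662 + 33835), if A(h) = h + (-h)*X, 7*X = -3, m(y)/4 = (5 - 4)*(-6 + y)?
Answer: -137/584479 ≈ -0.00023440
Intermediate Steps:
m(y) = -24 + 4*y (m(y) = 4*((5 - 4)*(-6 + y)) = 4*(1*(-6 + y)) = 4*(-6 + y) = -24 + 4*y)
X = -3/7 (X = (1/7)*(-3) = -3/7 ≈ -0.42857)
A(h) = 10*h/7 (A(h) = h - h*(-3/7) = h + 3*h/7 = 10*h/7)
(l(-71) + A(m(1)))/(49662 + 33835) = (9 + 10*(-24 + 4*1)/7)/(49662 + 33835) = (9 + 10*(-24 + 4)/7)/83497 = (9 + (10/7)*(-20))*(1/83497) = (9 - 200/7)*(1/83497) = -137/7*1/83497 = -137/584479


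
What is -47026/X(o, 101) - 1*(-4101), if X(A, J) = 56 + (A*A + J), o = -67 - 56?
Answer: 31320430/7643 ≈ 4097.9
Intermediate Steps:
o = -123
X(A, J) = 56 + J + A² (X(A, J) = 56 + (A² + J) = 56 + (J + A²) = 56 + J + A²)
-47026/X(o, 101) - 1*(-4101) = -47026/(56 + 101 + (-123)²) - 1*(-4101) = -47026/(56 + 101 + 15129) + 4101 = -47026/15286 + 4101 = -47026*1/15286 + 4101 = -23513/7643 + 4101 = 31320430/7643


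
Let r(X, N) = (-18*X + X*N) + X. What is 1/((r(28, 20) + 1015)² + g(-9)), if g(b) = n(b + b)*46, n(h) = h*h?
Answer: 1/1222705 ≈ 8.1786e-7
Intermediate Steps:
r(X, N) = -17*X + N*X (r(X, N) = (-18*X + N*X) + X = -17*X + N*X)
n(h) = h²
g(b) = 184*b² (g(b) = (b + b)²*46 = (2*b)²*46 = (4*b²)*46 = 184*b²)
1/((r(28, 20) + 1015)² + g(-9)) = 1/((28*(-17 + 20) + 1015)² + 184*(-9)²) = 1/((28*3 + 1015)² + 184*81) = 1/((84 + 1015)² + 14904) = 1/(1099² + 14904) = 1/(1207801 + 14904) = 1/1222705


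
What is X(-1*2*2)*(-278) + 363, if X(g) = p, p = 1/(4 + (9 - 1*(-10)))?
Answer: 8071/23 ≈ 350.91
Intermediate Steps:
p = 1/23 (p = 1/(4 + (9 + 10)) = 1/(4 + 19) = 1/23 ≈ 0.043478)
X(g) = 1/23
X(-1*2*2)*(-278) + 363 = (1/23)*(-278) + 363 = -278/23 + 363 = 8071/23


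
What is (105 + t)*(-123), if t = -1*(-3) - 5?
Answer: -12669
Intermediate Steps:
t = -2 (t = 3 - 5 = -2)
(105 + t)*(-123) = (105 - 2)*(-123) = 103*(-123) = -12669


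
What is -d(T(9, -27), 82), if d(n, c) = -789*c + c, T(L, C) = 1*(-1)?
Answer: 64616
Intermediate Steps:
T(L, C) = -1
d(n, c) = -788*c
-d(T(9, -27), 82) = -(-788)*82 = -1*(-64616) = 64616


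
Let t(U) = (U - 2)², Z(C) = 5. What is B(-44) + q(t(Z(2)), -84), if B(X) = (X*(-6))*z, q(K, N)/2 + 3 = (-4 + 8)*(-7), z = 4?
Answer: 994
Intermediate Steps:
t(U) = (-2 + U)²
q(K, N) = -62 (q(K, N) = -6 + 2*((-4 + 8)*(-7)) = -6 + 2*(4*(-7)) = -6 + 2*(-28) = -6 - 56 = -62)
B(X) = -24*X (B(X) = (X*(-6))*4 = -6*X*4 = -24*X)
B(-44) + q(t(Z(2)), -84) = -24*(-44) - 62 = 1056 - 62 = 994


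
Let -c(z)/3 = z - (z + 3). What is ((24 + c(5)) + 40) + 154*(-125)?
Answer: -19177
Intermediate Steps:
c(z) = 9 (c(z) = -3*(z - (z + 3)) = -3*(z - (3 + z)) = -3*(z + (-3 - z)) = -3*(-3) = 9)
((24 + c(5)) + 40) + 154*(-125) = ((24 + 9) + 40) + 154*(-125) = (33 + 40) - 19250 = 73 - 19250 = -19177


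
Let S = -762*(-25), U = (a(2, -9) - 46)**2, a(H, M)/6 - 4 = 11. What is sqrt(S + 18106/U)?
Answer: sqrt(36898906)/44 ≈ 138.06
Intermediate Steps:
a(H, M) = 90 (a(H, M) = 24 + 6*11 = 24 + 66 = 90)
U = 1936 (U = (90 - 46)**2 = 44**2 = 1936)
S = 19050
sqrt(S + 18106/U) = sqrt(19050 + 18106/1936) = sqrt(19050 + 18106*(1/1936)) = sqrt(19050 + 823/88) = sqrt(1677223/88) = sqrt(36898906)/44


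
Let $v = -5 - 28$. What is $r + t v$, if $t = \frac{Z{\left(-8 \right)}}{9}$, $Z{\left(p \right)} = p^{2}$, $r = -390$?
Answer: $- \frac{1874}{3} \approx -624.67$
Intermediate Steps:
$t = \frac{64}{9}$ ($t = \frac{\left(-8\right)^{2}}{9} = 64 \cdot \frac{1}{9} = \frac{64}{9} \approx 7.1111$)
$v = -33$ ($v = -5 - 28 = -33$)
$r + t v = -390 + \frac{64}{9} \left(-33\right) = -390 - \frac{704}{3} = - \frac{1874}{3}$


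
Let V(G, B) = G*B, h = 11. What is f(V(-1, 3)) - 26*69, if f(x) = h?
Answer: -1783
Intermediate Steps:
V(G, B) = B*G
f(x) = 11
f(V(-1, 3)) - 26*69 = 11 - 26*69 = 11 - 1794 = -1783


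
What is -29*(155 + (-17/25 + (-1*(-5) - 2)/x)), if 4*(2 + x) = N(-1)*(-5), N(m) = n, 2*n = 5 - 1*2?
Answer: -3450942/775 ≈ -4452.8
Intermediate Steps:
n = 3/2 (n = (5 - 1*2)/2 = (5 - 2)/2 = (½)*3 = 3/2 ≈ 1.5000)
N(m) = 3/2
x = -31/8 (x = -2 + ((3/2)*(-5))/4 = -2 + (¼)*(-15/2) = -2 - 15/8 = -31/8 ≈ -3.8750)
-29*(155 + (-17/25 + (-1*(-5) - 2)/x)) = -29*(155 + (-17/25 + (-1*(-5) - 2)/(-31/8))) = -29*(155 + (-17*1/25 + (5 - 2)*(-8/31))) = -29*(155 + (-17/25 + 3*(-8/31))) = -29*(155 + (-17/25 - 24/31)) = -29*(155 - 1127/775) = -29*118998/775 = -3450942/775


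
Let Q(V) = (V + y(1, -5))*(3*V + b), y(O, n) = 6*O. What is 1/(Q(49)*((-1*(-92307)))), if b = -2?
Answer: 1/736148325 ≈ 1.3584e-9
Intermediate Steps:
Q(V) = (-2 + 3*V)*(6 + V) (Q(V) = (V + 6*1)*(3*V - 2) = (V + 6)*(-2 + 3*V) = (6 + V)*(-2 + 3*V) = (-2 + 3*V)*(6 + V))
1/(Q(49)*((-1*(-92307)))) = 1/((-12 + 3*49² + 16*49)*((-1*(-92307)))) = 1/((-12 + 3*2401 + 784)*92307) = (1/92307)/(-12 + 7203 + 784) = (1/92307)/7975 = (1/7975)*(1/92307) = 1/736148325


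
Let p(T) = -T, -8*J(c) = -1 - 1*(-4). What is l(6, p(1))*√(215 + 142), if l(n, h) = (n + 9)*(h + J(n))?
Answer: -165*√357/8 ≈ -389.70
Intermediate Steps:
J(c) = -3/8 (J(c) = -(-1 - 1*(-4))/8 = -(-1 + 4)/8 = -⅛*3 = -3/8)
l(n, h) = (9 + n)*(-3/8 + h) (l(n, h) = (n + 9)*(h - 3/8) = (9 + n)*(-3/8 + h))
l(6, p(1))*√(215 + 142) = (-27/8 + 9*(-1*1) - 3/8*6 - 1*1*6)*√(215 + 142) = (-27/8 + 9*(-1) - 9/4 - 1*6)*√357 = (-27/8 - 9 - 9/4 - 6)*√357 = -165*√357/8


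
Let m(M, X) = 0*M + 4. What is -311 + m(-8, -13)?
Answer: -307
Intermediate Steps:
m(M, X) = 4 (m(M, X) = 0 + 4 = 4)
-311 + m(-8, -13) = -311 + 4 = -307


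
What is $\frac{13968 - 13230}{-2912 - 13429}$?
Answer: $- \frac{246}{5447} \approx -0.045162$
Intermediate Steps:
$\frac{13968 - 13230}{-2912 - 13429} = \frac{738}{-16341} = 738 \left(- \frac{1}{16341}\right) = - \frac{246}{5447}$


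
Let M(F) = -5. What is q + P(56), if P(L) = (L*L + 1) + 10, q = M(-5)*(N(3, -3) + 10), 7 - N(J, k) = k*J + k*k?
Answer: 3062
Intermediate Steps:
N(J, k) = 7 - k² - J*k (N(J, k) = 7 - (k*J + k*k) = 7 - (J*k + k²) = 7 - (k² + J*k) = 7 + (-k² - J*k) = 7 - k² - J*k)
q = -85 (q = -5*((7 - 1*(-3)² - 1*3*(-3)) + 10) = -5*((7 - 1*9 + 9) + 10) = -5*((7 - 9 + 9) + 10) = -5*(7 + 10) = -5*17 = -85)
P(L) = 11 + L² (P(L) = (L² + 1) + 10 = (1 + L²) + 10 = 11 + L²)
q + P(56) = -85 + (11 + 56²) = -85 + (11 + 3136) = -85 + 3147 = 3062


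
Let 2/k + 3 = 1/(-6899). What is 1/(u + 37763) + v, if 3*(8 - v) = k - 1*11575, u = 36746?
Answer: 8944429210597/2313280923 ≈ 3866.6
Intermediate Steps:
k = -6899/10349 (k = 2/(-3 + 1/(-6899)) = 2/(-3 - 1/6899) = 2/(-20698/6899) = 2*(-6899/20698) = -6899/10349 ≈ -0.66663)
v = 120044950/31047 (v = 8 - (-6899/10349 - 1*11575)/3 = 8 - (-6899/10349 - 11575)/3 = 8 - ⅓*(-119796574/10349) = 8 + 119796574/31047 = 120044950/31047 ≈ 3866.6)
1/(u + 37763) + v = 1/(36746 + 37763) + 120044950/31047 = 1/74509 + 120044950/31047 = 8944429210597/2313280923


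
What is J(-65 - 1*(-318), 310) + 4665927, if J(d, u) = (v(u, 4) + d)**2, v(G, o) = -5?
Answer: 4727431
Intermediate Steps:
J(d, u) = (-5 + d)**2
J(-65 - 1*(-318), 310) + 4665927 = (-5 + (-65 - 1*(-318)))**2 + 4665927 = (-5 + (-65 + 318))**2 + 4665927 = (-5 + 253)**2 + 4665927 = 248**2 + 4665927 = 61504 + 4665927 = 4727431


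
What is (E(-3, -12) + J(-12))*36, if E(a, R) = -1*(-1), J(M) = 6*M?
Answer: -2556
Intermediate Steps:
E(a, R) = 1
(E(-3, -12) + J(-12))*36 = (1 + 6*(-12))*36 = (1 - 72)*36 = -71*36 = -2556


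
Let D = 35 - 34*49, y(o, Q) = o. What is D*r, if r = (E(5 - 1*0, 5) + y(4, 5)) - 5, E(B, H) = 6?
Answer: -8155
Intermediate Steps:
D = -1631 (D = 35 - 1666 = -1631)
r = 5 (r = (6 + 4) - 5 = 10 - 5 = 5)
D*r = -1631*5 = -8155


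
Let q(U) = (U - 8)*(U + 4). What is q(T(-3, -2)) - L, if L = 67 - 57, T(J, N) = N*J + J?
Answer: -45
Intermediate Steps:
T(J, N) = J + J*N (T(J, N) = J*N + J = J + J*N)
q(U) = (-8 + U)*(4 + U)
L = 10
q(T(-3, -2)) - L = (-32 + (-3*(1 - 2))**2 - (-12)*(1 - 2)) - 1*10 = (-32 + (-3*(-1))**2 - (-12)*(-1)) - 10 = (-32 + 3**2 - 4*3) - 10 = (-32 + 9 - 12) - 10 = -35 - 10 = -45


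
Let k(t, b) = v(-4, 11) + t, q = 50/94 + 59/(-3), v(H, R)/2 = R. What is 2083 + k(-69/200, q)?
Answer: 420931/200 ≈ 2104.7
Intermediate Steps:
v(H, R) = 2*R
q = -2698/141 (q = 50*(1/94) + 59*(-⅓) = 25/47 - 59/3 = -2698/141 ≈ -19.135)
k(t, b) = 22 + t (k(t, b) = 2*11 + t = 22 + t)
2083 + k(-69/200, q) = 2083 + (22 - 69/200) = 2083 + 4331/200 = 420931/200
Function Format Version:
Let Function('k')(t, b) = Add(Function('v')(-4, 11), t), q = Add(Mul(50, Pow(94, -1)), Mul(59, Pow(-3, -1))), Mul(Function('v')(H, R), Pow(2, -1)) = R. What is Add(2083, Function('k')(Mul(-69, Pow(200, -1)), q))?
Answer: Rational(420931, 200) ≈ 2104.7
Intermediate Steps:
Function('v')(H, R) = Mul(2, R)
q = Rational(-2698, 141) (q = Add(Mul(50, Rational(1, 94)), Mul(59, Rational(-1, 3))) = Add(Rational(25, 47), Rational(-59, 3)) = Rational(-2698, 141) ≈ -19.135)
Function('k')(t, b) = Add(22, t) (Function('k')(t, b) = Add(Mul(2, 11), t) = Add(22, t))
Add(2083, Function('k')(Mul(-69, Pow(200, -1)), q)) = Add(2083, Add(22, Mul(-69, Pow(200, -1)))) = Add(2083, Add(22, Mul(-69, Rational(1, 200)))) = Add(2083, Add(22, Rational(-69, 200))) = Add(2083, Rational(4331, 200)) = Rational(420931, 200)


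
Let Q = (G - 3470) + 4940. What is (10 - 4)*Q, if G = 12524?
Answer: 83964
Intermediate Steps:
Q = 13994 (Q = (12524 - 3470) + 4940 = 9054 + 4940 = 13994)
(10 - 4)*Q = (10 - 4)*13994 = 6*13994 = 83964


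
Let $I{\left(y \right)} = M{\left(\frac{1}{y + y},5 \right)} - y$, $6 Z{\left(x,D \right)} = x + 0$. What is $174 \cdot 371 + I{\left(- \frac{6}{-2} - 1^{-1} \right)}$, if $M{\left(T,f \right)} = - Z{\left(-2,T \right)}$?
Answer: $\frac{193657}{3} \approx 64552.0$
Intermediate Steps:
$Z{\left(x,D \right)} = \frac{x}{6}$ ($Z{\left(x,D \right)} = \frac{x + 0}{6} = \frac{x}{6}$)
$M{\left(T,f \right)} = \frac{1}{3}$ ($M{\left(T,f \right)} = - \frac{-2}{6} = \left(-1\right) \left(- \frac{1}{3}\right) = \frac{1}{3}$)
$I{\left(y \right)} = \frac{1}{3} - y$
$174 \cdot 371 + I{\left(- \frac{6}{-2} - 1^{-1} \right)} = 174 \cdot 371 - \left(- \frac{1}{3} - 1 + 3\right) = 64554 - \left(- \frac{1}{3} - 1 + 3\right) = 64554 + \left(\frac{1}{3} - \left(3 - 1\right)\right) = 64554 + \left(\frac{1}{3} - 2\right) = 64554 - \frac{5}{3} = \frac{193657}{3}$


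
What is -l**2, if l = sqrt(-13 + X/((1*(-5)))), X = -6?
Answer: 59/5 ≈ 11.800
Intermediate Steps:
l = I*sqrt(295)/5 (l = sqrt(-13 - 6/(1*(-5))) = sqrt(-13 - 6/(-5)) = sqrt(-13 - 6*(-1/5)) = sqrt(-13 + 6/5) = sqrt(-59/5) = I*sqrt(295)/5 ≈ 3.4351*I)
-l**2 = -(I*sqrt(295)/5)**2 = -1*(-59/5) = 59/5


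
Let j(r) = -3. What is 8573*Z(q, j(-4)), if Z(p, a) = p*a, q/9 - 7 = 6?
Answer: -3009123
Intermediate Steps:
q = 117 (q = 63 + 9*6 = 63 + 54 = 117)
Z(p, a) = a*p
8573*Z(q, j(-4)) = 8573*(-3*117) = 8573*(-351) = -3009123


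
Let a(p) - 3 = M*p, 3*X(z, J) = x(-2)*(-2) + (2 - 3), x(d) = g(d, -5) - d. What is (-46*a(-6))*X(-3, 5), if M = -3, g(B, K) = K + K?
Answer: -4830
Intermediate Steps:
g(B, K) = 2*K
x(d) = -10 - d (x(d) = 2*(-5) - d = -10 - d)
X(z, J) = 5 (X(z, J) = ((-10 - 1*(-2))*(-2) + (2 - 3))/3 = ((-10 + 2)*(-2) - 1)/3 = (-8*(-2) - 1)/3 = (16 - 1)/3 = (⅓)*15 = 5)
a(p) = 3 - 3*p
(-46*a(-6))*X(-3, 5) = -46*(3 - 3*(-6))*5 = -46*(3 + 18)*5 = -46*21*5 = -966*5 = -4830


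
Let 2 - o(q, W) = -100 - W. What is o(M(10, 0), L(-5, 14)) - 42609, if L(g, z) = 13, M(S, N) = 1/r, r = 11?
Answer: -42494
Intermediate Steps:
M(S, N) = 1/11
o(q, W) = 102 + W (o(q, W) = 2 - (-100 - W) = 2 + (100 + W) = 102 + W)
o(M(10, 0), L(-5, 14)) - 42609 = (102 + 13) - 42609 = 115 - 42609 = -42494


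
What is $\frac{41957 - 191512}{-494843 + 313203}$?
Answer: $\frac{29911}{36328} \approx 0.82336$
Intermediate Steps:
$\frac{41957 - 191512}{-494843 + 313203} = \frac{41957 - 191512}{-181640} = \left(-149555\right) \left(- \frac{1}{181640}\right) = \frac{29911}{36328}$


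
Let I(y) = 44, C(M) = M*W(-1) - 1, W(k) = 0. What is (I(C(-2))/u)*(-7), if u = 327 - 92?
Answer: -308/235 ≈ -1.3106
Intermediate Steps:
u = 235
C(M) = -1 (C(M) = M*0 - 1 = 0 - 1 = -1)
(I(C(-2))/u)*(-7) = (44/235)*(-7) = -308/235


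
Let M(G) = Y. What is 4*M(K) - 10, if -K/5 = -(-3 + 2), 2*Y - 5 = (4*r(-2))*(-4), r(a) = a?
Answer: 64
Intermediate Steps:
Y = 37/2 (Y = 5/2 + ((4*(-2))*(-4))/2 = 5/2 + (-8*(-4))/2 = 5/2 + (½)*32 = 5/2 + 16 = 37/2 ≈ 18.500)
K = -5 (K = -(-5)*(-3 + 2) = -(-5)*(-1) = -5*1 = -5)
M(G) = 37/2
4*M(K) - 10 = 4*(37/2) - 10 = 74 - 10 = 64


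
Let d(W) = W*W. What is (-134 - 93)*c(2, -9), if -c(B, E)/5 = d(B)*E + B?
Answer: -38590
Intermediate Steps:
d(W) = W²
c(B, E) = -5*B - 5*E*B² (c(B, E) = -5*(B²*E + B) = -5*(E*B² + B) = -5*(B + E*B²) = -5*B - 5*E*B²)
(-134 - 93)*c(2, -9) = (-134 - 93)*(5*2*(-1 - 1*2*(-9))) = -1135*2*(-1 + 18) = -1135*2*17 = -227*170 = -38590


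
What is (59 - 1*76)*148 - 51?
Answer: -2567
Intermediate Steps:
(59 - 1*76)*148 - 51 = (59 - 76)*148 - 51 = -17*148 - 51 = -2516 - 51 = -2567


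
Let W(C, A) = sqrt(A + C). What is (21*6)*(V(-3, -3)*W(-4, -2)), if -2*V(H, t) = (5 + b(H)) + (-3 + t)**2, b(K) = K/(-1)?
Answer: -2772*I*sqrt(6) ≈ -6790.0*I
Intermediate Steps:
b(K) = -K (b(K) = K*(-1) = -K)
V(H, t) = -5/2 + H/2 - (-3 + t)**2/2 (V(H, t) = -((5 - H) + (-3 + t)**2)/2 = -(5 + (-3 + t)**2 - H)/2 = -5/2 + H/2 - (-3 + t)**2/2)
(21*6)*(V(-3, -3)*W(-4, -2)) = (21*6)*((-5/2 + (1/2)*(-3) - (-3 - 3)**2/2)*sqrt(-2 - 4)) = 126*((-5/2 - 3/2 - 1/2*(-6)**2)*sqrt(-6)) = 126*((-5/2 - 3/2 - 1/2*36)*(I*sqrt(6))) = 126*((-5/2 - 3/2 - 18)*(I*sqrt(6))) = 126*(-22*I*sqrt(6)) = -2772*I*sqrt(6)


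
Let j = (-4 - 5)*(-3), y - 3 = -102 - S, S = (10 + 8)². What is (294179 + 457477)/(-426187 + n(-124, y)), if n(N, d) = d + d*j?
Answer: -751656/438031 ≈ -1.7160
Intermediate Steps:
S = 324 (S = 18² = 324)
y = -423 (y = 3 + (-102 - 1*324) = 3 + (-102 - 324) = 3 - 426 = -423)
j = 27 (j = -9*(-3) = 27)
n(N, d) = 28*d (n(N, d) = d + d*27 = d + 27*d = 28*d)
(294179 + 457477)/(-426187 + n(-124, y)) = (294179 + 457477)/(-426187 + 28*(-423)) = 751656/(-426187 - 11844) = 751656/(-438031) = 751656*(-1/438031) = -751656/438031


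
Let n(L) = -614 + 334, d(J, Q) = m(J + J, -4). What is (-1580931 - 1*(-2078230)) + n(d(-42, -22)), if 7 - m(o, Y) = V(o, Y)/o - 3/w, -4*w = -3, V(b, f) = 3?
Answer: 497019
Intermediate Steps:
w = ¾ (w = -¼*(-3) = ¾ ≈ 0.75000)
m(o, Y) = 11 - 3/o (m(o, Y) = 7 - (3/o - 3/¾) = 7 - (3/o - 3*4/3) = 7 - (3/o - 4) = 7 - (-4 + 3/o) = 7 + (4 - 3/o) = 11 - 3/o)
d(J, Q) = 11 - 3/(2*J) (d(J, Q) = 11 - 3/(J + J) = 11 - 3*1/(2*J) = 11 - 3/(2*J))
n(L) = -280
(-1580931 - 1*(-2078230)) + n(d(-42, -22)) = (-1580931 - 1*(-2078230)) - 280 = (-1580931 + 2078230) - 280 = 497299 - 280 = 497019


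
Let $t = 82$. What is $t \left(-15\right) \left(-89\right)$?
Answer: $109470$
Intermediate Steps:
$t \left(-15\right) \left(-89\right) = 82 \left(-15\right) \left(-89\right) = \left(-1230\right) \left(-89\right) = 109470$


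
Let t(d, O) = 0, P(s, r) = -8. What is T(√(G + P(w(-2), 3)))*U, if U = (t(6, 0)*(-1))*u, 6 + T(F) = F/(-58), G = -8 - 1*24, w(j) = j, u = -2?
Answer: 0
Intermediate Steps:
G = -32 (G = -8 - 24 = -32)
T(F) = -6 - F/58 (T(F) = -6 + F/(-58) = -6 + F*(-1/58) = -6 - F/58)
U = 0 (U = (0*(-1))*(-2) = 0*(-2) = 0)
T(√(G + P(w(-2), 3)))*U = (-6 - √(-32 - 8)/58)*0 = (-6 - I*√10/29)*0 = 0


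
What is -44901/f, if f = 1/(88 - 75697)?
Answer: 3394919709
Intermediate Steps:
f = -1/75609 (f = 1/(-75609) = -1/75609 ≈ -1.3226e-5)
-44901/f = -44901/(-1/75609) = -44901*(-75609) = 3394919709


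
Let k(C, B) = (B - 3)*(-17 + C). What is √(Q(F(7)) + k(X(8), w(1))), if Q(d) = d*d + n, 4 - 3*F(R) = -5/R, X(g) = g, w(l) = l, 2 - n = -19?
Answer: 4*√127/7 ≈ 6.4397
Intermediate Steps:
n = 21 (n = 2 - 1*(-19) = 2 + 19 = 21)
F(R) = 4/3 + 5/(3*R) (F(R) = 4/3 - (-5)/(3*R) = 4/3 + 5/(3*R))
k(C, B) = (-17 + C)*(-3 + B) (k(C, B) = (-3 + B)*(-17 + C) = (-17 + C)*(-3 + B))
Q(d) = 21 + d² (Q(d) = d*d + 21 = d² + 21 = 21 + d²)
√(Q(F(7)) + k(X(8), w(1))) = √((21 + ((⅓)*(5 + 4*7)/7)²) + (51 - 17*1 - 3*8 + 1*8)) = √((21 + ((⅓)*(⅐)*(5 + 28))²) + (51 - 17 - 24 + 8)) = √((21 + ((⅓)*(⅐)*33)²) + 18) = √((21 + (11/7)²) + 18) = √((21 + 121/49) + 18) = √(1150/49 + 18) = √(2032/49) = 4*√127/7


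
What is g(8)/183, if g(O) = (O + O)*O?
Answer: 128/183 ≈ 0.69945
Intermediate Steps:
g(O) = 2*O² (g(O) = (2*O)*O = 2*O²)
g(8)/183 = (2*8²)/183 = (2*64)*(1/183) = 128*(1/183) = 128/183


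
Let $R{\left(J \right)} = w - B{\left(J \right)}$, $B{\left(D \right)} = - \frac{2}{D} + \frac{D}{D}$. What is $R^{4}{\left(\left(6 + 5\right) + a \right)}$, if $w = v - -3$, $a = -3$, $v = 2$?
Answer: $\frac{83521}{256} \approx 326.25$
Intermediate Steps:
$w = 5$ ($w = 2 - -3 = 2 + 3 = 5$)
$B{\left(D \right)} = 1 - \frac{2}{D}$ ($B{\left(D \right)} = - \frac{2}{D} + 1 = 1 - \frac{2}{D}$)
$R{\left(J \right)} = 5 - \frac{-2 + J}{J}$
$R^{4}{\left(\left(6 + 5\right) + a \right)} = \left(4 + \frac{2}{\left(6 + 5\right) - 3}\right)^{4} = \left(4 + \frac{2}{11 - 3}\right)^{4} = \left(4 + \frac{2}{8}\right)^{4} = \left(4 + 2 \cdot \frac{1}{8}\right)^{4} = \left(4 + \frac{1}{4}\right)^{4} = \left(\frac{17}{4}\right)^{4} = \frac{83521}{256}$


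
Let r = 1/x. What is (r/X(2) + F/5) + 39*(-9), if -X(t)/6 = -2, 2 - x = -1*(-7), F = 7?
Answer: -20977/60 ≈ -349.62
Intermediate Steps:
x = -5 (x = 2 - (-1)*(-7) = 2 - 1*7 = 2 - 7 = -5)
X(t) = 12 (X(t) = -6*(-2) = 12)
r = -⅕ (r = 1/(-5) = -⅕ ≈ -0.20000)
(r/X(2) + F/5) + 39*(-9) = (-⅕/12 + 7/5) + 39*(-9) = (-⅕*1/12 + 7*(⅕)) - 351 = (-1/60 + 7/5) - 351 = 83/60 - 351 = -20977/60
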